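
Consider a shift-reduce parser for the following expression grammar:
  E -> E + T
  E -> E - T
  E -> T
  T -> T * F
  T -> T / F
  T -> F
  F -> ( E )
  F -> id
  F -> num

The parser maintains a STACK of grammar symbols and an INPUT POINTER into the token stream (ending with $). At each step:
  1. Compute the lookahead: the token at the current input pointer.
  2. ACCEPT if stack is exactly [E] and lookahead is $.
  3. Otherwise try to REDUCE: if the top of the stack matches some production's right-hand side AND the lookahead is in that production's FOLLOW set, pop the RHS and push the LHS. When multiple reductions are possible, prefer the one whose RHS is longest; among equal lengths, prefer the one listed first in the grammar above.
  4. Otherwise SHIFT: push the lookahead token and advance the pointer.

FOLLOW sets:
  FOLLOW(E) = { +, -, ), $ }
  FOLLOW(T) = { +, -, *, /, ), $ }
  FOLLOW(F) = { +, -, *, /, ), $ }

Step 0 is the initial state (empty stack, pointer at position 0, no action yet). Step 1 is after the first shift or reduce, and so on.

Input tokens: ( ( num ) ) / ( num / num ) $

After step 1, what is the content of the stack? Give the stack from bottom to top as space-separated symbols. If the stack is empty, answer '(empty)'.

Answer: (

Derivation:
Step 1: shift (. Stack=[(] ptr=1 lookahead=( remaining=[( num ) ) / ( num / num ) $]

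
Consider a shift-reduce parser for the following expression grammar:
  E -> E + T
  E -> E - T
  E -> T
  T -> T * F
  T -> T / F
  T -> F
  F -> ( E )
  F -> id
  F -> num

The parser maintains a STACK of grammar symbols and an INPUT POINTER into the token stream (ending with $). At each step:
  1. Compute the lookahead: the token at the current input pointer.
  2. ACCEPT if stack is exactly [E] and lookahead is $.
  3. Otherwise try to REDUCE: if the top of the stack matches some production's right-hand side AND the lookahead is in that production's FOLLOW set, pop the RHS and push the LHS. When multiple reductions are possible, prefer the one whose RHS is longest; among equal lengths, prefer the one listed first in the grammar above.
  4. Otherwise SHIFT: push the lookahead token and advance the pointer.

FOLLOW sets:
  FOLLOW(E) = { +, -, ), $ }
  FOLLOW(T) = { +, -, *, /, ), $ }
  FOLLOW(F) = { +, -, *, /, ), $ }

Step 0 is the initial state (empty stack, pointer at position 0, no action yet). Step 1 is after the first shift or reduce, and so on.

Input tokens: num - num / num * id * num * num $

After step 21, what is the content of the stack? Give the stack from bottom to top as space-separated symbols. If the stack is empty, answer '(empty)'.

Answer: E - T *

Derivation:
Step 1: shift num. Stack=[num] ptr=1 lookahead=- remaining=[- num / num * id * num * num $]
Step 2: reduce F->num. Stack=[F] ptr=1 lookahead=- remaining=[- num / num * id * num * num $]
Step 3: reduce T->F. Stack=[T] ptr=1 lookahead=- remaining=[- num / num * id * num * num $]
Step 4: reduce E->T. Stack=[E] ptr=1 lookahead=- remaining=[- num / num * id * num * num $]
Step 5: shift -. Stack=[E -] ptr=2 lookahead=num remaining=[num / num * id * num * num $]
Step 6: shift num. Stack=[E - num] ptr=3 lookahead=/ remaining=[/ num * id * num * num $]
Step 7: reduce F->num. Stack=[E - F] ptr=3 lookahead=/ remaining=[/ num * id * num * num $]
Step 8: reduce T->F. Stack=[E - T] ptr=3 lookahead=/ remaining=[/ num * id * num * num $]
Step 9: shift /. Stack=[E - T /] ptr=4 lookahead=num remaining=[num * id * num * num $]
Step 10: shift num. Stack=[E - T / num] ptr=5 lookahead=* remaining=[* id * num * num $]
Step 11: reduce F->num. Stack=[E - T / F] ptr=5 lookahead=* remaining=[* id * num * num $]
Step 12: reduce T->T / F. Stack=[E - T] ptr=5 lookahead=* remaining=[* id * num * num $]
Step 13: shift *. Stack=[E - T *] ptr=6 lookahead=id remaining=[id * num * num $]
Step 14: shift id. Stack=[E - T * id] ptr=7 lookahead=* remaining=[* num * num $]
Step 15: reduce F->id. Stack=[E - T * F] ptr=7 lookahead=* remaining=[* num * num $]
Step 16: reduce T->T * F. Stack=[E - T] ptr=7 lookahead=* remaining=[* num * num $]
Step 17: shift *. Stack=[E - T *] ptr=8 lookahead=num remaining=[num * num $]
Step 18: shift num. Stack=[E - T * num] ptr=9 lookahead=* remaining=[* num $]
Step 19: reduce F->num. Stack=[E - T * F] ptr=9 lookahead=* remaining=[* num $]
Step 20: reduce T->T * F. Stack=[E - T] ptr=9 lookahead=* remaining=[* num $]
Step 21: shift *. Stack=[E - T *] ptr=10 lookahead=num remaining=[num $]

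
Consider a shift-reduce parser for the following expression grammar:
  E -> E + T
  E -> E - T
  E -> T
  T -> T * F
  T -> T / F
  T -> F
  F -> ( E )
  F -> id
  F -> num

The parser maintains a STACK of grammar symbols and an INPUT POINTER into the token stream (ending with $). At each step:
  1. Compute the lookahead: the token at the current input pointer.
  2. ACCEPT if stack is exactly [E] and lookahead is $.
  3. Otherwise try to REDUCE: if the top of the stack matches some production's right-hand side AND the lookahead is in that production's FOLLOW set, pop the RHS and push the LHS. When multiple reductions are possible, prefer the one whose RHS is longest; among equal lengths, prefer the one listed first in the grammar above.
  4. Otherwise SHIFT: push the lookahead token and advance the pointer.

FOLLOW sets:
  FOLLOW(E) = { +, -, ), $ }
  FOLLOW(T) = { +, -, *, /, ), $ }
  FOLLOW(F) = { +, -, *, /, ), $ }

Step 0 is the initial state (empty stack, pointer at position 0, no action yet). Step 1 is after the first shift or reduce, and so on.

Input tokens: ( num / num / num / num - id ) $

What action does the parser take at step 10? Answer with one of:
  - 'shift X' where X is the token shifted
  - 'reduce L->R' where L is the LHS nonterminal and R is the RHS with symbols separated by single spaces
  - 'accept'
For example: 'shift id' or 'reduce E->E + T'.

Step 1: shift (. Stack=[(] ptr=1 lookahead=num remaining=[num / num / num / num - id ) $]
Step 2: shift num. Stack=[( num] ptr=2 lookahead=/ remaining=[/ num / num / num - id ) $]
Step 3: reduce F->num. Stack=[( F] ptr=2 lookahead=/ remaining=[/ num / num / num - id ) $]
Step 4: reduce T->F. Stack=[( T] ptr=2 lookahead=/ remaining=[/ num / num / num - id ) $]
Step 5: shift /. Stack=[( T /] ptr=3 lookahead=num remaining=[num / num / num - id ) $]
Step 6: shift num. Stack=[( T / num] ptr=4 lookahead=/ remaining=[/ num / num - id ) $]
Step 7: reduce F->num. Stack=[( T / F] ptr=4 lookahead=/ remaining=[/ num / num - id ) $]
Step 8: reduce T->T / F. Stack=[( T] ptr=4 lookahead=/ remaining=[/ num / num - id ) $]
Step 9: shift /. Stack=[( T /] ptr=5 lookahead=num remaining=[num / num - id ) $]
Step 10: shift num. Stack=[( T / num] ptr=6 lookahead=/ remaining=[/ num - id ) $]

Answer: shift num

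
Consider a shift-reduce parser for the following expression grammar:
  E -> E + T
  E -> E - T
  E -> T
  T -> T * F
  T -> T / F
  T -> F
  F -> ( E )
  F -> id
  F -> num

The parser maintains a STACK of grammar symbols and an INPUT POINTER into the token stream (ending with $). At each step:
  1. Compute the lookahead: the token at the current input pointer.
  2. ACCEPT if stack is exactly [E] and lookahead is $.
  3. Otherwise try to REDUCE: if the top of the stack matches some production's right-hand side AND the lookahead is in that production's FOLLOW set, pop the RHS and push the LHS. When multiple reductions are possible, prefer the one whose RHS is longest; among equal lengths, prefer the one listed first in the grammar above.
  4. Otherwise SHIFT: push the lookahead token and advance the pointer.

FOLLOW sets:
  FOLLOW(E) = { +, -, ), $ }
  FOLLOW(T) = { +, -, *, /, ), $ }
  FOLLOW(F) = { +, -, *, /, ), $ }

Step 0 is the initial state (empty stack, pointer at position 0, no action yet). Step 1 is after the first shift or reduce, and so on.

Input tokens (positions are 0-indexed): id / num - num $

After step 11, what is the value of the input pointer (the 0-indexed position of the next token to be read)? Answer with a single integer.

Answer: 5

Derivation:
Step 1: shift id. Stack=[id] ptr=1 lookahead=/ remaining=[/ num - num $]
Step 2: reduce F->id. Stack=[F] ptr=1 lookahead=/ remaining=[/ num - num $]
Step 3: reduce T->F. Stack=[T] ptr=1 lookahead=/ remaining=[/ num - num $]
Step 4: shift /. Stack=[T /] ptr=2 lookahead=num remaining=[num - num $]
Step 5: shift num. Stack=[T / num] ptr=3 lookahead=- remaining=[- num $]
Step 6: reduce F->num. Stack=[T / F] ptr=3 lookahead=- remaining=[- num $]
Step 7: reduce T->T / F. Stack=[T] ptr=3 lookahead=- remaining=[- num $]
Step 8: reduce E->T. Stack=[E] ptr=3 lookahead=- remaining=[- num $]
Step 9: shift -. Stack=[E -] ptr=4 lookahead=num remaining=[num $]
Step 10: shift num. Stack=[E - num] ptr=5 lookahead=$ remaining=[$]
Step 11: reduce F->num. Stack=[E - F] ptr=5 lookahead=$ remaining=[$]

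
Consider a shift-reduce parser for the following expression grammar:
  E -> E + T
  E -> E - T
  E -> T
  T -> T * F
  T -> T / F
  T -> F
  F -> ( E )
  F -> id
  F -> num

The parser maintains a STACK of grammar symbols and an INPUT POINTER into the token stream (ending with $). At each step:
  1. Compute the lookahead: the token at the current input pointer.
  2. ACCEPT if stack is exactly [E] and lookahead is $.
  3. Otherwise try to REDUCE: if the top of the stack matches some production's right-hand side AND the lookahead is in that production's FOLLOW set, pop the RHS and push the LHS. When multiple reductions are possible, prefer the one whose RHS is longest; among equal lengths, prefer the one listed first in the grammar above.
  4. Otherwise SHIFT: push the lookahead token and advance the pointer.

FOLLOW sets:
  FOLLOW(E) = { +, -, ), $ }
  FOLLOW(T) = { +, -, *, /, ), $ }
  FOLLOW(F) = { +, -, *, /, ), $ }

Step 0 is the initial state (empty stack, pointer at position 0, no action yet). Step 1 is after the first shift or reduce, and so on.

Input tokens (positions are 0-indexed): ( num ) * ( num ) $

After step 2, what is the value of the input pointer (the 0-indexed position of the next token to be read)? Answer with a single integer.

Step 1: shift (. Stack=[(] ptr=1 lookahead=num remaining=[num ) * ( num ) $]
Step 2: shift num. Stack=[( num] ptr=2 lookahead=) remaining=[) * ( num ) $]

Answer: 2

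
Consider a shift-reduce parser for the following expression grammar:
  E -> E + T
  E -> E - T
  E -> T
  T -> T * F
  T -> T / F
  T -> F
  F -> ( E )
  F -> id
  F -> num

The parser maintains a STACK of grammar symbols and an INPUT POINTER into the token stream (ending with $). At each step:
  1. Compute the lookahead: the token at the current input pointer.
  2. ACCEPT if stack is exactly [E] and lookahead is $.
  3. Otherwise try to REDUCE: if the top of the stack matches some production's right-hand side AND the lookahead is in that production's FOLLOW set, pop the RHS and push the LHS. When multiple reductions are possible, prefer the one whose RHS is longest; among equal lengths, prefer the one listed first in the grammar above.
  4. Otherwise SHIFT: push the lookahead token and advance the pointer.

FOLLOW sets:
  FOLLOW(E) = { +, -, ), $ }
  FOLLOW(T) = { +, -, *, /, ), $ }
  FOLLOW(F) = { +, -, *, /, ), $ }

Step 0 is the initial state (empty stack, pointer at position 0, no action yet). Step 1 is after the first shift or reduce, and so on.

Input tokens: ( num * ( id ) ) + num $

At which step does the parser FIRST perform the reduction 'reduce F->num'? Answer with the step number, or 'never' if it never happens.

Answer: 3

Derivation:
Step 1: shift (. Stack=[(] ptr=1 lookahead=num remaining=[num * ( id ) ) + num $]
Step 2: shift num. Stack=[( num] ptr=2 lookahead=* remaining=[* ( id ) ) + num $]
Step 3: reduce F->num. Stack=[( F] ptr=2 lookahead=* remaining=[* ( id ) ) + num $]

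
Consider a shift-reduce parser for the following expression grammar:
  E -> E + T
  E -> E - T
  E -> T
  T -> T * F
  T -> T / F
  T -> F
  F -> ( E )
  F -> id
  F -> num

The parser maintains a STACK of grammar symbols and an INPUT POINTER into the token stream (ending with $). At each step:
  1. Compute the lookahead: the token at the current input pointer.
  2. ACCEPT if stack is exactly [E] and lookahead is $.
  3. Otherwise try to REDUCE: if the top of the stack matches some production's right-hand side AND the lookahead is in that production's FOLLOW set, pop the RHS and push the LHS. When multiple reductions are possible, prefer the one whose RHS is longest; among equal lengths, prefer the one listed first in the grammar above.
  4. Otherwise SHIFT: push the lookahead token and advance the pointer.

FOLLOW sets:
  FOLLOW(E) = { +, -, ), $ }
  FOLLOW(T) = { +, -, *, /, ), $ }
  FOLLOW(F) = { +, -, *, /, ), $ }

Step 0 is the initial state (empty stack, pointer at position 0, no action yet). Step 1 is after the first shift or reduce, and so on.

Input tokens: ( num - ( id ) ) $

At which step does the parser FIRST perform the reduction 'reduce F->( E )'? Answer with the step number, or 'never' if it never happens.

Step 1: shift (. Stack=[(] ptr=1 lookahead=num remaining=[num - ( id ) ) $]
Step 2: shift num. Stack=[( num] ptr=2 lookahead=- remaining=[- ( id ) ) $]
Step 3: reduce F->num. Stack=[( F] ptr=2 lookahead=- remaining=[- ( id ) ) $]
Step 4: reduce T->F. Stack=[( T] ptr=2 lookahead=- remaining=[- ( id ) ) $]
Step 5: reduce E->T. Stack=[( E] ptr=2 lookahead=- remaining=[- ( id ) ) $]
Step 6: shift -. Stack=[( E -] ptr=3 lookahead=( remaining=[( id ) ) $]
Step 7: shift (. Stack=[( E - (] ptr=4 lookahead=id remaining=[id ) ) $]
Step 8: shift id. Stack=[( E - ( id] ptr=5 lookahead=) remaining=[) ) $]
Step 9: reduce F->id. Stack=[( E - ( F] ptr=5 lookahead=) remaining=[) ) $]
Step 10: reduce T->F. Stack=[( E - ( T] ptr=5 lookahead=) remaining=[) ) $]
Step 11: reduce E->T. Stack=[( E - ( E] ptr=5 lookahead=) remaining=[) ) $]
Step 12: shift ). Stack=[( E - ( E )] ptr=6 lookahead=) remaining=[) $]
Step 13: reduce F->( E ). Stack=[( E - F] ptr=6 lookahead=) remaining=[) $]

Answer: 13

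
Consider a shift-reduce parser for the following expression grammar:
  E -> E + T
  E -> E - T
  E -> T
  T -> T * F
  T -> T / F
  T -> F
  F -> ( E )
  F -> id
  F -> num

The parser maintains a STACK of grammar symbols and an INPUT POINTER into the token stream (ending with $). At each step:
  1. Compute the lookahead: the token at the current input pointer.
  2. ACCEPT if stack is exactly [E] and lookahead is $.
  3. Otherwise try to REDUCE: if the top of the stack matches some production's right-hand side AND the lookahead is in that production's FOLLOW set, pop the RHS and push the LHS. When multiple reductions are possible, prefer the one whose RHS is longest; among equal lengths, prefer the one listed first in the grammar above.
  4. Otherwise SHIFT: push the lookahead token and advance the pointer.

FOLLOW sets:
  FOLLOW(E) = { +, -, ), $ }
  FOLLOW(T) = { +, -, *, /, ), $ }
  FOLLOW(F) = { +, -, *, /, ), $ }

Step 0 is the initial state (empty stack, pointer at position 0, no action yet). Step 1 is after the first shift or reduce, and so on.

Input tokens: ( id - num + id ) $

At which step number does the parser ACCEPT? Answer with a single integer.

Step 1: shift (. Stack=[(] ptr=1 lookahead=id remaining=[id - num + id ) $]
Step 2: shift id. Stack=[( id] ptr=2 lookahead=- remaining=[- num + id ) $]
Step 3: reduce F->id. Stack=[( F] ptr=2 lookahead=- remaining=[- num + id ) $]
Step 4: reduce T->F. Stack=[( T] ptr=2 lookahead=- remaining=[- num + id ) $]
Step 5: reduce E->T. Stack=[( E] ptr=2 lookahead=- remaining=[- num + id ) $]
Step 6: shift -. Stack=[( E -] ptr=3 lookahead=num remaining=[num + id ) $]
Step 7: shift num. Stack=[( E - num] ptr=4 lookahead=+ remaining=[+ id ) $]
Step 8: reduce F->num. Stack=[( E - F] ptr=4 lookahead=+ remaining=[+ id ) $]
Step 9: reduce T->F. Stack=[( E - T] ptr=4 lookahead=+ remaining=[+ id ) $]
Step 10: reduce E->E - T. Stack=[( E] ptr=4 lookahead=+ remaining=[+ id ) $]
Step 11: shift +. Stack=[( E +] ptr=5 lookahead=id remaining=[id ) $]
Step 12: shift id. Stack=[( E + id] ptr=6 lookahead=) remaining=[) $]
Step 13: reduce F->id. Stack=[( E + F] ptr=6 lookahead=) remaining=[) $]
Step 14: reduce T->F. Stack=[( E + T] ptr=6 lookahead=) remaining=[) $]
Step 15: reduce E->E + T. Stack=[( E] ptr=6 lookahead=) remaining=[) $]
Step 16: shift ). Stack=[( E )] ptr=7 lookahead=$ remaining=[$]
Step 17: reduce F->( E ). Stack=[F] ptr=7 lookahead=$ remaining=[$]
Step 18: reduce T->F. Stack=[T] ptr=7 lookahead=$ remaining=[$]
Step 19: reduce E->T. Stack=[E] ptr=7 lookahead=$ remaining=[$]
Step 20: accept. Stack=[E] ptr=7 lookahead=$ remaining=[$]

Answer: 20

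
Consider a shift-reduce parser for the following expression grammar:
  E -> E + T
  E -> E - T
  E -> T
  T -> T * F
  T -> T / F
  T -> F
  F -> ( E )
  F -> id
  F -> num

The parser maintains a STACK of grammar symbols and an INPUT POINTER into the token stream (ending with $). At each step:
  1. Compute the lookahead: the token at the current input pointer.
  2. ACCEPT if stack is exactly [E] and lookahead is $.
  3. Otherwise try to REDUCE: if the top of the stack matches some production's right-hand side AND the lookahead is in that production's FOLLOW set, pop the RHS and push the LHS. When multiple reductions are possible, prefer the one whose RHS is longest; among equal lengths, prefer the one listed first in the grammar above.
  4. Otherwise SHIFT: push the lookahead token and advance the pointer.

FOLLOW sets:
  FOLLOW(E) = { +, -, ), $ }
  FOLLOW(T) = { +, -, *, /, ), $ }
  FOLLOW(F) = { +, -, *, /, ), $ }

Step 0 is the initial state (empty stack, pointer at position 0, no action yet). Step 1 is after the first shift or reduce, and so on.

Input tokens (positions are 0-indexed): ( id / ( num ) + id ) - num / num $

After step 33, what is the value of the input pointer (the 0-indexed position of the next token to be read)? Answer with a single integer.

Step 1: shift (. Stack=[(] ptr=1 lookahead=id remaining=[id / ( num ) + id ) - num / num $]
Step 2: shift id. Stack=[( id] ptr=2 lookahead=/ remaining=[/ ( num ) + id ) - num / num $]
Step 3: reduce F->id. Stack=[( F] ptr=2 lookahead=/ remaining=[/ ( num ) + id ) - num / num $]
Step 4: reduce T->F. Stack=[( T] ptr=2 lookahead=/ remaining=[/ ( num ) + id ) - num / num $]
Step 5: shift /. Stack=[( T /] ptr=3 lookahead=( remaining=[( num ) + id ) - num / num $]
Step 6: shift (. Stack=[( T / (] ptr=4 lookahead=num remaining=[num ) + id ) - num / num $]
Step 7: shift num. Stack=[( T / ( num] ptr=5 lookahead=) remaining=[) + id ) - num / num $]
Step 8: reduce F->num. Stack=[( T / ( F] ptr=5 lookahead=) remaining=[) + id ) - num / num $]
Step 9: reduce T->F. Stack=[( T / ( T] ptr=5 lookahead=) remaining=[) + id ) - num / num $]
Step 10: reduce E->T. Stack=[( T / ( E] ptr=5 lookahead=) remaining=[) + id ) - num / num $]
Step 11: shift ). Stack=[( T / ( E )] ptr=6 lookahead=+ remaining=[+ id ) - num / num $]
Step 12: reduce F->( E ). Stack=[( T / F] ptr=6 lookahead=+ remaining=[+ id ) - num / num $]
Step 13: reduce T->T / F. Stack=[( T] ptr=6 lookahead=+ remaining=[+ id ) - num / num $]
Step 14: reduce E->T. Stack=[( E] ptr=6 lookahead=+ remaining=[+ id ) - num / num $]
Step 15: shift +. Stack=[( E +] ptr=7 lookahead=id remaining=[id ) - num / num $]
Step 16: shift id. Stack=[( E + id] ptr=8 lookahead=) remaining=[) - num / num $]
Step 17: reduce F->id. Stack=[( E + F] ptr=8 lookahead=) remaining=[) - num / num $]
Step 18: reduce T->F. Stack=[( E + T] ptr=8 lookahead=) remaining=[) - num / num $]
Step 19: reduce E->E + T. Stack=[( E] ptr=8 lookahead=) remaining=[) - num / num $]
Step 20: shift ). Stack=[( E )] ptr=9 lookahead=- remaining=[- num / num $]
Step 21: reduce F->( E ). Stack=[F] ptr=9 lookahead=- remaining=[- num / num $]
Step 22: reduce T->F. Stack=[T] ptr=9 lookahead=- remaining=[- num / num $]
Step 23: reduce E->T. Stack=[E] ptr=9 lookahead=- remaining=[- num / num $]
Step 24: shift -. Stack=[E -] ptr=10 lookahead=num remaining=[num / num $]
Step 25: shift num. Stack=[E - num] ptr=11 lookahead=/ remaining=[/ num $]
Step 26: reduce F->num. Stack=[E - F] ptr=11 lookahead=/ remaining=[/ num $]
Step 27: reduce T->F. Stack=[E - T] ptr=11 lookahead=/ remaining=[/ num $]
Step 28: shift /. Stack=[E - T /] ptr=12 lookahead=num remaining=[num $]
Step 29: shift num. Stack=[E - T / num] ptr=13 lookahead=$ remaining=[$]
Step 30: reduce F->num. Stack=[E - T / F] ptr=13 lookahead=$ remaining=[$]
Step 31: reduce T->T / F. Stack=[E - T] ptr=13 lookahead=$ remaining=[$]
Step 32: reduce E->E - T. Stack=[E] ptr=13 lookahead=$ remaining=[$]
Step 33: accept. Stack=[E] ptr=13 lookahead=$ remaining=[$]

Answer: 13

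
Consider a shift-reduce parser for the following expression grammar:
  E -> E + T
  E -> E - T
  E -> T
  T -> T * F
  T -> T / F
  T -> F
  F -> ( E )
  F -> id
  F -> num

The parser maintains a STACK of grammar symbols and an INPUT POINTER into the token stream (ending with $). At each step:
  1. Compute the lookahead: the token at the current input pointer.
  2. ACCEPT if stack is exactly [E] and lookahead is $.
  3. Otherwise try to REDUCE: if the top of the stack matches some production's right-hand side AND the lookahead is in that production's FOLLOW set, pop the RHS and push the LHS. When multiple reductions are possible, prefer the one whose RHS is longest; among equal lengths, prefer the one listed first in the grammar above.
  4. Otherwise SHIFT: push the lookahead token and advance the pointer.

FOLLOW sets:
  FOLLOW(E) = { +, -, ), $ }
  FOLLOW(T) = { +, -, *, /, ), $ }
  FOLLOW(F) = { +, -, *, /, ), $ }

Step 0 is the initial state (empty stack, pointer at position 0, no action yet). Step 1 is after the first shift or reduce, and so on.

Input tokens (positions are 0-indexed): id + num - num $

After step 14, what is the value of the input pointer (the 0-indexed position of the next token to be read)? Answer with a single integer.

Answer: 5

Derivation:
Step 1: shift id. Stack=[id] ptr=1 lookahead=+ remaining=[+ num - num $]
Step 2: reduce F->id. Stack=[F] ptr=1 lookahead=+ remaining=[+ num - num $]
Step 3: reduce T->F. Stack=[T] ptr=1 lookahead=+ remaining=[+ num - num $]
Step 4: reduce E->T. Stack=[E] ptr=1 lookahead=+ remaining=[+ num - num $]
Step 5: shift +. Stack=[E +] ptr=2 lookahead=num remaining=[num - num $]
Step 6: shift num. Stack=[E + num] ptr=3 lookahead=- remaining=[- num $]
Step 7: reduce F->num. Stack=[E + F] ptr=3 lookahead=- remaining=[- num $]
Step 8: reduce T->F. Stack=[E + T] ptr=3 lookahead=- remaining=[- num $]
Step 9: reduce E->E + T. Stack=[E] ptr=3 lookahead=- remaining=[- num $]
Step 10: shift -. Stack=[E -] ptr=4 lookahead=num remaining=[num $]
Step 11: shift num. Stack=[E - num] ptr=5 lookahead=$ remaining=[$]
Step 12: reduce F->num. Stack=[E - F] ptr=5 lookahead=$ remaining=[$]
Step 13: reduce T->F. Stack=[E - T] ptr=5 lookahead=$ remaining=[$]
Step 14: reduce E->E - T. Stack=[E] ptr=5 lookahead=$ remaining=[$]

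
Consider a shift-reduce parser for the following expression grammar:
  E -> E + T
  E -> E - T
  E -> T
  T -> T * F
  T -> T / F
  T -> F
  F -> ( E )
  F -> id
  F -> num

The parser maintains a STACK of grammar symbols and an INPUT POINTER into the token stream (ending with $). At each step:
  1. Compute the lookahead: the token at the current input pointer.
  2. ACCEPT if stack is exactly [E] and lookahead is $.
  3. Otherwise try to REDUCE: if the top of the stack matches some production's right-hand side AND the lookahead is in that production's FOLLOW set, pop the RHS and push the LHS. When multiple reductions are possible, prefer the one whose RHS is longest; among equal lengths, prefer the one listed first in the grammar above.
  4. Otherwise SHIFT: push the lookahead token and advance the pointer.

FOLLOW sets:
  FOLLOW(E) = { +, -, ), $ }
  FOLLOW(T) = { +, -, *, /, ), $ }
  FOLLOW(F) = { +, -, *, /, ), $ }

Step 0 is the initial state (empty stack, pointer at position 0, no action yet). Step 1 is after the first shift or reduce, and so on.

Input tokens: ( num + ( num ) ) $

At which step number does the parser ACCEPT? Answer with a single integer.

Answer: 20

Derivation:
Step 1: shift (. Stack=[(] ptr=1 lookahead=num remaining=[num + ( num ) ) $]
Step 2: shift num. Stack=[( num] ptr=2 lookahead=+ remaining=[+ ( num ) ) $]
Step 3: reduce F->num. Stack=[( F] ptr=2 lookahead=+ remaining=[+ ( num ) ) $]
Step 4: reduce T->F. Stack=[( T] ptr=2 lookahead=+ remaining=[+ ( num ) ) $]
Step 5: reduce E->T. Stack=[( E] ptr=2 lookahead=+ remaining=[+ ( num ) ) $]
Step 6: shift +. Stack=[( E +] ptr=3 lookahead=( remaining=[( num ) ) $]
Step 7: shift (. Stack=[( E + (] ptr=4 lookahead=num remaining=[num ) ) $]
Step 8: shift num. Stack=[( E + ( num] ptr=5 lookahead=) remaining=[) ) $]
Step 9: reduce F->num. Stack=[( E + ( F] ptr=5 lookahead=) remaining=[) ) $]
Step 10: reduce T->F. Stack=[( E + ( T] ptr=5 lookahead=) remaining=[) ) $]
Step 11: reduce E->T. Stack=[( E + ( E] ptr=5 lookahead=) remaining=[) ) $]
Step 12: shift ). Stack=[( E + ( E )] ptr=6 lookahead=) remaining=[) $]
Step 13: reduce F->( E ). Stack=[( E + F] ptr=6 lookahead=) remaining=[) $]
Step 14: reduce T->F. Stack=[( E + T] ptr=6 lookahead=) remaining=[) $]
Step 15: reduce E->E + T. Stack=[( E] ptr=6 lookahead=) remaining=[) $]
Step 16: shift ). Stack=[( E )] ptr=7 lookahead=$ remaining=[$]
Step 17: reduce F->( E ). Stack=[F] ptr=7 lookahead=$ remaining=[$]
Step 18: reduce T->F. Stack=[T] ptr=7 lookahead=$ remaining=[$]
Step 19: reduce E->T. Stack=[E] ptr=7 lookahead=$ remaining=[$]
Step 20: accept. Stack=[E] ptr=7 lookahead=$ remaining=[$]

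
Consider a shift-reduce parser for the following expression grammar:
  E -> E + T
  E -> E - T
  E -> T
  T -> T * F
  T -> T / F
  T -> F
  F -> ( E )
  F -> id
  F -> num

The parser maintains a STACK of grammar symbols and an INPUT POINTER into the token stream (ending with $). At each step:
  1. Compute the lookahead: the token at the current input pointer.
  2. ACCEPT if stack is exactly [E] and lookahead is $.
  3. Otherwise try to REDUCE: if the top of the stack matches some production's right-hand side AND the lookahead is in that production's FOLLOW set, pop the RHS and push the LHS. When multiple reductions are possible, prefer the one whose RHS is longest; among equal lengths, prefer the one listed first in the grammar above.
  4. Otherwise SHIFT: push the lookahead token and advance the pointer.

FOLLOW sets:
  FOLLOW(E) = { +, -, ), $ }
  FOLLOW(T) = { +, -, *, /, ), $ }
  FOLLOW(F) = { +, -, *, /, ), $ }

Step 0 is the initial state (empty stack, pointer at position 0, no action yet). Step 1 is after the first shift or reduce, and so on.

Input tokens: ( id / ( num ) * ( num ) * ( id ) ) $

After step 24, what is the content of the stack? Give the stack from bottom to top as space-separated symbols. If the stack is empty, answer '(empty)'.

Answer: ( T * (

Derivation:
Step 1: shift (. Stack=[(] ptr=1 lookahead=id remaining=[id / ( num ) * ( num ) * ( id ) ) $]
Step 2: shift id. Stack=[( id] ptr=2 lookahead=/ remaining=[/ ( num ) * ( num ) * ( id ) ) $]
Step 3: reduce F->id. Stack=[( F] ptr=2 lookahead=/ remaining=[/ ( num ) * ( num ) * ( id ) ) $]
Step 4: reduce T->F. Stack=[( T] ptr=2 lookahead=/ remaining=[/ ( num ) * ( num ) * ( id ) ) $]
Step 5: shift /. Stack=[( T /] ptr=3 lookahead=( remaining=[( num ) * ( num ) * ( id ) ) $]
Step 6: shift (. Stack=[( T / (] ptr=4 lookahead=num remaining=[num ) * ( num ) * ( id ) ) $]
Step 7: shift num. Stack=[( T / ( num] ptr=5 lookahead=) remaining=[) * ( num ) * ( id ) ) $]
Step 8: reduce F->num. Stack=[( T / ( F] ptr=5 lookahead=) remaining=[) * ( num ) * ( id ) ) $]
Step 9: reduce T->F. Stack=[( T / ( T] ptr=5 lookahead=) remaining=[) * ( num ) * ( id ) ) $]
Step 10: reduce E->T. Stack=[( T / ( E] ptr=5 lookahead=) remaining=[) * ( num ) * ( id ) ) $]
Step 11: shift ). Stack=[( T / ( E )] ptr=6 lookahead=* remaining=[* ( num ) * ( id ) ) $]
Step 12: reduce F->( E ). Stack=[( T / F] ptr=6 lookahead=* remaining=[* ( num ) * ( id ) ) $]
Step 13: reduce T->T / F. Stack=[( T] ptr=6 lookahead=* remaining=[* ( num ) * ( id ) ) $]
Step 14: shift *. Stack=[( T *] ptr=7 lookahead=( remaining=[( num ) * ( id ) ) $]
Step 15: shift (. Stack=[( T * (] ptr=8 lookahead=num remaining=[num ) * ( id ) ) $]
Step 16: shift num. Stack=[( T * ( num] ptr=9 lookahead=) remaining=[) * ( id ) ) $]
Step 17: reduce F->num. Stack=[( T * ( F] ptr=9 lookahead=) remaining=[) * ( id ) ) $]
Step 18: reduce T->F. Stack=[( T * ( T] ptr=9 lookahead=) remaining=[) * ( id ) ) $]
Step 19: reduce E->T. Stack=[( T * ( E] ptr=9 lookahead=) remaining=[) * ( id ) ) $]
Step 20: shift ). Stack=[( T * ( E )] ptr=10 lookahead=* remaining=[* ( id ) ) $]
Step 21: reduce F->( E ). Stack=[( T * F] ptr=10 lookahead=* remaining=[* ( id ) ) $]
Step 22: reduce T->T * F. Stack=[( T] ptr=10 lookahead=* remaining=[* ( id ) ) $]
Step 23: shift *. Stack=[( T *] ptr=11 lookahead=( remaining=[( id ) ) $]
Step 24: shift (. Stack=[( T * (] ptr=12 lookahead=id remaining=[id ) ) $]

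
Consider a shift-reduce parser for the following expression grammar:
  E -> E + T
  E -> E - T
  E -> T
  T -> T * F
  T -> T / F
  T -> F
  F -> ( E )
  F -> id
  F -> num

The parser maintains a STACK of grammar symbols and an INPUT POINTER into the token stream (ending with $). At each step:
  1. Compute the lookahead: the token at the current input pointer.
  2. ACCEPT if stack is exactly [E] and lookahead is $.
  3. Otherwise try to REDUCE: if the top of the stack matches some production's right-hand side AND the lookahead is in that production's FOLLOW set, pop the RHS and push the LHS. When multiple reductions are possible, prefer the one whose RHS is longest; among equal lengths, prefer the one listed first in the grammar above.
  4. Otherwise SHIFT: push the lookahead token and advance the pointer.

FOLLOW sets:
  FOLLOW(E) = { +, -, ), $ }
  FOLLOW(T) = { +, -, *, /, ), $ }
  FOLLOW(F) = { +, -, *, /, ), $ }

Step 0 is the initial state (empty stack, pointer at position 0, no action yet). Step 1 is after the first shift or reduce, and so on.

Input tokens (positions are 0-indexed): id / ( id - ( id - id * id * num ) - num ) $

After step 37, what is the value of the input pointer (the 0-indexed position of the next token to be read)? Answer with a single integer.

Answer: 16

Derivation:
Step 1: shift id. Stack=[id] ptr=1 lookahead=/ remaining=[/ ( id - ( id - id * id * num ) - num ) $]
Step 2: reduce F->id. Stack=[F] ptr=1 lookahead=/ remaining=[/ ( id - ( id - id * id * num ) - num ) $]
Step 3: reduce T->F. Stack=[T] ptr=1 lookahead=/ remaining=[/ ( id - ( id - id * id * num ) - num ) $]
Step 4: shift /. Stack=[T /] ptr=2 lookahead=( remaining=[( id - ( id - id * id * num ) - num ) $]
Step 5: shift (. Stack=[T / (] ptr=3 lookahead=id remaining=[id - ( id - id * id * num ) - num ) $]
Step 6: shift id. Stack=[T / ( id] ptr=4 lookahead=- remaining=[- ( id - id * id * num ) - num ) $]
Step 7: reduce F->id. Stack=[T / ( F] ptr=4 lookahead=- remaining=[- ( id - id * id * num ) - num ) $]
Step 8: reduce T->F. Stack=[T / ( T] ptr=4 lookahead=- remaining=[- ( id - id * id * num ) - num ) $]
Step 9: reduce E->T. Stack=[T / ( E] ptr=4 lookahead=- remaining=[- ( id - id * id * num ) - num ) $]
Step 10: shift -. Stack=[T / ( E -] ptr=5 lookahead=( remaining=[( id - id * id * num ) - num ) $]
Step 11: shift (. Stack=[T / ( E - (] ptr=6 lookahead=id remaining=[id - id * id * num ) - num ) $]
Step 12: shift id. Stack=[T / ( E - ( id] ptr=7 lookahead=- remaining=[- id * id * num ) - num ) $]
Step 13: reduce F->id. Stack=[T / ( E - ( F] ptr=7 lookahead=- remaining=[- id * id * num ) - num ) $]
Step 14: reduce T->F. Stack=[T / ( E - ( T] ptr=7 lookahead=- remaining=[- id * id * num ) - num ) $]
Step 15: reduce E->T. Stack=[T / ( E - ( E] ptr=7 lookahead=- remaining=[- id * id * num ) - num ) $]
Step 16: shift -. Stack=[T / ( E - ( E -] ptr=8 lookahead=id remaining=[id * id * num ) - num ) $]
Step 17: shift id. Stack=[T / ( E - ( E - id] ptr=9 lookahead=* remaining=[* id * num ) - num ) $]
Step 18: reduce F->id. Stack=[T / ( E - ( E - F] ptr=9 lookahead=* remaining=[* id * num ) - num ) $]
Step 19: reduce T->F. Stack=[T / ( E - ( E - T] ptr=9 lookahead=* remaining=[* id * num ) - num ) $]
Step 20: shift *. Stack=[T / ( E - ( E - T *] ptr=10 lookahead=id remaining=[id * num ) - num ) $]
Step 21: shift id. Stack=[T / ( E - ( E - T * id] ptr=11 lookahead=* remaining=[* num ) - num ) $]
Step 22: reduce F->id. Stack=[T / ( E - ( E - T * F] ptr=11 lookahead=* remaining=[* num ) - num ) $]
Step 23: reduce T->T * F. Stack=[T / ( E - ( E - T] ptr=11 lookahead=* remaining=[* num ) - num ) $]
Step 24: shift *. Stack=[T / ( E - ( E - T *] ptr=12 lookahead=num remaining=[num ) - num ) $]
Step 25: shift num. Stack=[T / ( E - ( E - T * num] ptr=13 lookahead=) remaining=[) - num ) $]
Step 26: reduce F->num. Stack=[T / ( E - ( E - T * F] ptr=13 lookahead=) remaining=[) - num ) $]
Step 27: reduce T->T * F. Stack=[T / ( E - ( E - T] ptr=13 lookahead=) remaining=[) - num ) $]
Step 28: reduce E->E - T. Stack=[T / ( E - ( E] ptr=13 lookahead=) remaining=[) - num ) $]
Step 29: shift ). Stack=[T / ( E - ( E )] ptr=14 lookahead=- remaining=[- num ) $]
Step 30: reduce F->( E ). Stack=[T / ( E - F] ptr=14 lookahead=- remaining=[- num ) $]
Step 31: reduce T->F. Stack=[T / ( E - T] ptr=14 lookahead=- remaining=[- num ) $]
Step 32: reduce E->E - T. Stack=[T / ( E] ptr=14 lookahead=- remaining=[- num ) $]
Step 33: shift -. Stack=[T / ( E -] ptr=15 lookahead=num remaining=[num ) $]
Step 34: shift num. Stack=[T / ( E - num] ptr=16 lookahead=) remaining=[) $]
Step 35: reduce F->num. Stack=[T / ( E - F] ptr=16 lookahead=) remaining=[) $]
Step 36: reduce T->F. Stack=[T / ( E - T] ptr=16 lookahead=) remaining=[) $]
Step 37: reduce E->E - T. Stack=[T / ( E] ptr=16 lookahead=) remaining=[) $]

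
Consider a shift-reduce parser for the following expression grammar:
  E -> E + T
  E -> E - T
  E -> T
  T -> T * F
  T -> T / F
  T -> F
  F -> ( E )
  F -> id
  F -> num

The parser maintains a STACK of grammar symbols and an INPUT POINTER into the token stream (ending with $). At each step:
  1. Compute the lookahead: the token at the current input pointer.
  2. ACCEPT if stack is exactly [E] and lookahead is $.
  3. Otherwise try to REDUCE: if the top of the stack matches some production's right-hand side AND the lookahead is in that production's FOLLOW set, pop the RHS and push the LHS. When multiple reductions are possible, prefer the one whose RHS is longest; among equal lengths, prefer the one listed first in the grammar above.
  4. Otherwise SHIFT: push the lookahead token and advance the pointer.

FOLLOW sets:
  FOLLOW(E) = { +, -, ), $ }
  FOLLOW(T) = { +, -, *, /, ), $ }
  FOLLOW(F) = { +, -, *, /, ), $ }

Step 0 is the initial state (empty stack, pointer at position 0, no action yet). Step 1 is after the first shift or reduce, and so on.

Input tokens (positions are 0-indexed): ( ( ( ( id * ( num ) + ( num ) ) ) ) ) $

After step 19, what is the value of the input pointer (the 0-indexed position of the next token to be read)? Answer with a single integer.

Answer: 11

Derivation:
Step 1: shift (. Stack=[(] ptr=1 lookahead=( remaining=[( ( ( id * ( num ) + ( num ) ) ) ) ) $]
Step 2: shift (. Stack=[( (] ptr=2 lookahead=( remaining=[( ( id * ( num ) + ( num ) ) ) ) ) $]
Step 3: shift (. Stack=[( ( (] ptr=3 lookahead=( remaining=[( id * ( num ) + ( num ) ) ) ) ) $]
Step 4: shift (. Stack=[( ( ( (] ptr=4 lookahead=id remaining=[id * ( num ) + ( num ) ) ) ) ) $]
Step 5: shift id. Stack=[( ( ( ( id] ptr=5 lookahead=* remaining=[* ( num ) + ( num ) ) ) ) ) $]
Step 6: reduce F->id. Stack=[( ( ( ( F] ptr=5 lookahead=* remaining=[* ( num ) + ( num ) ) ) ) ) $]
Step 7: reduce T->F. Stack=[( ( ( ( T] ptr=5 lookahead=* remaining=[* ( num ) + ( num ) ) ) ) ) $]
Step 8: shift *. Stack=[( ( ( ( T *] ptr=6 lookahead=( remaining=[( num ) + ( num ) ) ) ) ) $]
Step 9: shift (. Stack=[( ( ( ( T * (] ptr=7 lookahead=num remaining=[num ) + ( num ) ) ) ) ) $]
Step 10: shift num. Stack=[( ( ( ( T * ( num] ptr=8 lookahead=) remaining=[) + ( num ) ) ) ) ) $]
Step 11: reduce F->num. Stack=[( ( ( ( T * ( F] ptr=8 lookahead=) remaining=[) + ( num ) ) ) ) ) $]
Step 12: reduce T->F. Stack=[( ( ( ( T * ( T] ptr=8 lookahead=) remaining=[) + ( num ) ) ) ) ) $]
Step 13: reduce E->T. Stack=[( ( ( ( T * ( E] ptr=8 lookahead=) remaining=[) + ( num ) ) ) ) ) $]
Step 14: shift ). Stack=[( ( ( ( T * ( E )] ptr=9 lookahead=+ remaining=[+ ( num ) ) ) ) ) $]
Step 15: reduce F->( E ). Stack=[( ( ( ( T * F] ptr=9 lookahead=+ remaining=[+ ( num ) ) ) ) ) $]
Step 16: reduce T->T * F. Stack=[( ( ( ( T] ptr=9 lookahead=+ remaining=[+ ( num ) ) ) ) ) $]
Step 17: reduce E->T. Stack=[( ( ( ( E] ptr=9 lookahead=+ remaining=[+ ( num ) ) ) ) ) $]
Step 18: shift +. Stack=[( ( ( ( E +] ptr=10 lookahead=( remaining=[( num ) ) ) ) ) $]
Step 19: shift (. Stack=[( ( ( ( E + (] ptr=11 lookahead=num remaining=[num ) ) ) ) ) $]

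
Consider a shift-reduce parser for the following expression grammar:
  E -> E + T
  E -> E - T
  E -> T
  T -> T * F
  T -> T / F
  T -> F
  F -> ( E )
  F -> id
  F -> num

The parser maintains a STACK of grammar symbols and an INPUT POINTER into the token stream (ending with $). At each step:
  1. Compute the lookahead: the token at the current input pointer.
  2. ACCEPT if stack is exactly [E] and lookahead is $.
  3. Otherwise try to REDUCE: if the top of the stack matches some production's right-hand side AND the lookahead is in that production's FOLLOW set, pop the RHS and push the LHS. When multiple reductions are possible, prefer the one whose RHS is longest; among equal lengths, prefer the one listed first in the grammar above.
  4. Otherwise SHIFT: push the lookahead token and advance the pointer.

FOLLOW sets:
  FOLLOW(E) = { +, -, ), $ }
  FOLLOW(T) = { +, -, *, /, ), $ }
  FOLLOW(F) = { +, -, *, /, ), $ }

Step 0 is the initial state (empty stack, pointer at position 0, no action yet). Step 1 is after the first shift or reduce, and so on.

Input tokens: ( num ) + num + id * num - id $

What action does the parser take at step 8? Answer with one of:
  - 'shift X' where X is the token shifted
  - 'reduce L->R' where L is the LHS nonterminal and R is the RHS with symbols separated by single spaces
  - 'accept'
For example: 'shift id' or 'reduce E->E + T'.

Step 1: shift (. Stack=[(] ptr=1 lookahead=num remaining=[num ) + num + id * num - id $]
Step 2: shift num. Stack=[( num] ptr=2 lookahead=) remaining=[) + num + id * num - id $]
Step 3: reduce F->num. Stack=[( F] ptr=2 lookahead=) remaining=[) + num + id * num - id $]
Step 4: reduce T->F. Stack=[( T] ptr=2 lookahead=) remaining=[) + num + id * num - id $]
Step 5: reduce E->T. Stack=[( E] ptr=2 lookahead=) remaining=[) + num + id * num - id $]
Step 6: shift ). Stack=[( E )] ptr=3 lookahead=+ remaining=[+ num + id * num - id $]
Step 7: reduce F->( E ). Stack=[F] ptr=3 lookahead=+ remaining=[+ num + id * num - id $]
Step 8: reduce T->F. Stack=[T] ptr=3 lookahead=+ remaining=[+ num + id * num - id $]

Answer: reduce T->F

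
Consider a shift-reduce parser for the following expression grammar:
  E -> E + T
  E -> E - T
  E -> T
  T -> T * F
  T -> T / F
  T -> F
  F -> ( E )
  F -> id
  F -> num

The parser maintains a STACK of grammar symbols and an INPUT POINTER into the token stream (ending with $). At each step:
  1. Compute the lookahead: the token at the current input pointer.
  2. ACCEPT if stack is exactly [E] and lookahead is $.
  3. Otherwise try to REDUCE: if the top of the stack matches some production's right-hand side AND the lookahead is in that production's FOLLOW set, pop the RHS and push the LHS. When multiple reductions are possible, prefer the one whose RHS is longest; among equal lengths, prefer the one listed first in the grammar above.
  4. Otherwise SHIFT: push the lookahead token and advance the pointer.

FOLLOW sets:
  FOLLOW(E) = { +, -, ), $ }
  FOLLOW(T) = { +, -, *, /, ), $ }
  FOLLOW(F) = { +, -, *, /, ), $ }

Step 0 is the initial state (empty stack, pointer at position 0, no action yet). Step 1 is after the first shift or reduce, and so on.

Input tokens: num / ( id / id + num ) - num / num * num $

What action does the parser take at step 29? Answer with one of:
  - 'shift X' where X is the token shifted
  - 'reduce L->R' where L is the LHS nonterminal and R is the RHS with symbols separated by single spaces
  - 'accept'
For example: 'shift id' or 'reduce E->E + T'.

Answer: reduce F->num

Derivation:
Step 1: shift num. Stack=[num] ptr=1 lookahead=/ remaining=[/ ( id / id + num ) - num / num * num $]
Step 2: reduce F->num. Stack=[F] ptr=1 lookahead=/ remaining=[/ ( id / id + num ) - num / num * num $]
Step 3: reduce T->F. Stack=[T] ptr=1 lookahead=/ remaining=[/ ( id / id + num ) - num / num * num $]
Step 4: shift /. Stack=[T /] ptr=2 lookahead=( remaining=[( id / id + num ) - num / num * num $]
Step 5: shift (. Stack=[T / (] ptr=3 lookahead=id remaining=[id / id + num ) - num / num * num $]
Step 6: shift id. Stack=[T / ( id] ptr=4 lookahead=/ remaining=[/ id + num ) - num / num * num $]
Step 7: reduce F->id. Stack=[T / ( F] ptr=4 lookahead=/ remaining=[/ id + num ) - num / num * num $]
Step 8: reduce T->F. Stack=[T / ( T] ptr=4 lookahead=/ remaining=[/ id + num ) - num / num * num $]
Step 9: shift /. Stack=[T / ( T /] ptr=5 lookahead=id remaining=[id + num ) - num / num * num $]
Step 10: shift id. Stack=[T / ( T / id] ptr=6 lookahead=+ remaining=[+ num ) - num / num * num $]
Step 11: reduce F->id. Stack=[T / ( T / F] ptr=6 lookahead=+ remaining=[+ num ) - num / num * num $]
Step 12: reduce T->T / F. Stack=[T / ( T] ptr=6 lookahead=+ remaining=[+ num ) - num / num * num $]
Step 13: reduce E->T. Stack=[T / ( E] ptr=6 lookahead=+ remaining=[+ num ) - num / num * num $]
Step 14: shift +. Stack=[T / ( E +] ptr=7 lookahead=num remaining=[num ) - num / num * num $]
Step 15: shift num. Stack=[T / ( E + num] ptr=8 lookahead=) remaining=[) - num / num * num $]
Step 16: reduce F->num. Stack=[T / ( E + F] ptr=8 lookahead=) remaining=[) - num / num * num $]
Step 17: reduce T->F. Stack=[T / ( E + T] ptr=8 lookahead=) remaining=[) - num / num * num $]
Step 18: reduce E->E + T. Stack=[T / ( E] ptr=8 lookahead=) remaining=[) - num / num * num $]
Step 19: shift ). Stack=[T / ( E )] ptr=9 lookahead=- remaining=[- num / num * num $]
Step 20: reduce F->( E ). Stack=[T / F] ptr=9 lookahead=- remaining=[- num / num * num $]
Step 21: reduce T->T / F. Stack=[T] ptr=9 lookahead=- remaining=[- num / num * num $]
Step 22: reduce E->T. Stack=[E] ptr=9 lookahead=- remaining=[- num / num * num $]
Step 23: shift -. Stack=[E -] ptr=10 lookahead=num remaining=[num / num * num $]
Step 24: shift num. Stack=[E - num] ptr=11 lookahead=/ remaining=[/ num * num $]
Step 25: reduce F->num. Stack=[E - F] ptr=11 lookahead=/ remaining=[/ num * num $]
Step 26: reduce T->F. Stack=[E - T] ptr=11 lookahead=/ remaining=[/ num * num $]
Step 27: shift /. Stack=[E - T /] ptr=12 lookahead=num remaining=[num * num $]
Step 28: shift num. Stack=[E - T / num] ptr=13 lookahead=* remaining=[* num $]
Step 29: reduce F->num. Stack=[E - T / F] ptr=13 lookahead=* remaining=[* num $]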